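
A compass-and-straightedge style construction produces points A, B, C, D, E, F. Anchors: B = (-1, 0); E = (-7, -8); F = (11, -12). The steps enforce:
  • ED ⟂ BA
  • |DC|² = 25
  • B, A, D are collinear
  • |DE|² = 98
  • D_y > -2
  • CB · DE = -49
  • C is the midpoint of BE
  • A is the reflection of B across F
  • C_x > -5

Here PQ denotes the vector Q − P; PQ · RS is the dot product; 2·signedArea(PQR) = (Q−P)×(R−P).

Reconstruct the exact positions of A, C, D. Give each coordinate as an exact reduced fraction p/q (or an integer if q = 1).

A = (23, -24)
C = (-4, -4)
D = (0, -1)

1. A_x = 23  [A is the reflection of B across F]
2. A_y = -24  [A is the reflection of B across F]
   → A = (23, -24)
3. C_x = -4  [C is the midpoint of BE]
4. C_y = -4  [C is the midpoint of BE]
   → C = (-4, -4)
5. D_x = 0  [B, A, D are collinear ∩ ED ⟂ BA]
6. D_y = -1  [B, A, D are collinear ∩ ED ⟂ BA]
   → D = (0, -1)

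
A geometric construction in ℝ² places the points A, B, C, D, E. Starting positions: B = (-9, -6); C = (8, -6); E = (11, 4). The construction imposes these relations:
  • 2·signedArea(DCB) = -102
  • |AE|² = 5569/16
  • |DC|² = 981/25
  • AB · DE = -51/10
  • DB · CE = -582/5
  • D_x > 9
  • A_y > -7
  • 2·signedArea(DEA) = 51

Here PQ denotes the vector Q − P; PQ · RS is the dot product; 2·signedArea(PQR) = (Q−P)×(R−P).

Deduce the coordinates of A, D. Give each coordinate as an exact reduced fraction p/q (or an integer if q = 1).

A = (-19/4, -6)
D = (49/5, 0)

1. D_x = 49/5  [2·signedArea(DCB) = -102 ∩ DB · CE = -582/5]
2. D_y = 0  [2·signedArea(DCB) = -102 ∩ DB · CE = -582/5]
   → D = (49/5, 0)
3. A_x = -19/4  [AB · DE = -51/10 ∩ 2·signedArea(DEA) = 51]
4. A_y = -6  [AB · DE = -51/10 ∩ 2·signedArea(DEA) = 51]
   → A = (-19/4, -6)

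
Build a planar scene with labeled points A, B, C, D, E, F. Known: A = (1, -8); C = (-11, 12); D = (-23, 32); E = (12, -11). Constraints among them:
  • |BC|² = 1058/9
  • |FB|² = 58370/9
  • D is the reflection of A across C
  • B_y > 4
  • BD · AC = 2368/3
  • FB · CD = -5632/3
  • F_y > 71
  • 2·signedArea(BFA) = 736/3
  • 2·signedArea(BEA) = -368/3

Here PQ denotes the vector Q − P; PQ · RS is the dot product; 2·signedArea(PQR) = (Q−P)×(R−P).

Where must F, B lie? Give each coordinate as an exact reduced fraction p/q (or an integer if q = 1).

B = (-10/3, 13/3)
F = (-47, 72)

1. B_x = -10/3  [2·signedArea(BEA) = -368/3 ∩ BD · AC = 2368/3]
2. B_y = 13/3  [2·signedArea(BEA) = -368/3 ∩ BD · AC = 2368/3]
   → B = (-10/3, 13/3)
3. F_x = -47  [FB · CD = -5632/3 ∩ 2·signedArea(BFA) = 736/3]
4. F_y = 72  [FB · CD = -5632/3 ∩ 2·signedArea(BFA) = 736/3]
   → F = (-47, 72)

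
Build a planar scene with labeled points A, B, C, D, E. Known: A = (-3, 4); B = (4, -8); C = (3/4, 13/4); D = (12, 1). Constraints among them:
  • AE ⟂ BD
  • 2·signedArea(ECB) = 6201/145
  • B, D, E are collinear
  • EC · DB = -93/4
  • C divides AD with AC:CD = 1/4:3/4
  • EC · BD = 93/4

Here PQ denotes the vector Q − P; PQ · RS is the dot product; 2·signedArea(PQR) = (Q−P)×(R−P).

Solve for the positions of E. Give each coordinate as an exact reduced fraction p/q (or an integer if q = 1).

1. E_x = 996/145  [B, D, E are collinear ∩ AE ⟂ BD]
2. E_y = -692/145  [B, D, E are collinear ∩ AE ⟂ BD]
   → E = (996/145, -692/145)

E = (996/145, -692/145)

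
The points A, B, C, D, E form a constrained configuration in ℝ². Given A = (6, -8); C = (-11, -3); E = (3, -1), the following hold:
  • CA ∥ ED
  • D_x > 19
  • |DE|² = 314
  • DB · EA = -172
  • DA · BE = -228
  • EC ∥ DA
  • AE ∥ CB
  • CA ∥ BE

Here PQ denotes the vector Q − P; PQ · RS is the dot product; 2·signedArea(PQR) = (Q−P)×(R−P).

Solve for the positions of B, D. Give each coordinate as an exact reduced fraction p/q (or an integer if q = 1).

B = (-14, 4)
D = (20, -6)

1. B_x = -14  [CA ∥ BE ∩ AE ∥ CB]
2. B_y = 4  [CA ∥ BE ∩ AE ∥ CB]
   → B = (-14, 4)
3. D_x = 20  [EC ∥ DA ∩ CA ∥ ED]
4. D_y = -6  [EC ∥ DA ∩ CA ∥ ED]
   → D = (20, -6)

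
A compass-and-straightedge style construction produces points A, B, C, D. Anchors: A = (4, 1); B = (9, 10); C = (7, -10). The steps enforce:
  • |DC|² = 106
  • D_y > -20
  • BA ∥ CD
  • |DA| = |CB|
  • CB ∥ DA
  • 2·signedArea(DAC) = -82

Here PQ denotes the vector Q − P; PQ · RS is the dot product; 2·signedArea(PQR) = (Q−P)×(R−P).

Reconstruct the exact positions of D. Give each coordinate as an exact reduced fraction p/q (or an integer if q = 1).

D = (2, -19)

1. D_x = 2  [CB ∥ DA ∩ BA ∥ CD]
2. D_y = -19  [CB ∥ DA ∩ BA ∥ CD]
   → D = (2, -19)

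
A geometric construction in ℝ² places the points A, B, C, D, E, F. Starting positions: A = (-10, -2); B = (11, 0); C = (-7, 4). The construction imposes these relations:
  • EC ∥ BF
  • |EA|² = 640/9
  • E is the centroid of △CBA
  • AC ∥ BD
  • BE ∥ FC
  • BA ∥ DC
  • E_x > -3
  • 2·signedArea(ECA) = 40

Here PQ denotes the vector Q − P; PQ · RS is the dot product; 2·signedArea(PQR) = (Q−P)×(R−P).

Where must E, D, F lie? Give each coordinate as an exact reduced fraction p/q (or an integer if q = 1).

D = (14, 6)
E = (-2, 2/3)
F = (6, 10/3)

1. E_x = -2  [E is the centroid of △CBA]
2. E_y = 2/3  [E is the centroid of △CBA]
   → E = (-2, 2/3)
3. D_x = 14  [BA ∥ DC ∩ AC ∥ BD]
4. D_y = 6  [BA ∥ DC ∩ AC ∥ BD]
   → D = (14, 6)
5. F_x = 6  [BE ∥ FC ∩ EC ∥ BF]
6. F_y = 10/3  [BE ∥ FC ∩ EC ∥ BF]
   → F = (6, 10/3)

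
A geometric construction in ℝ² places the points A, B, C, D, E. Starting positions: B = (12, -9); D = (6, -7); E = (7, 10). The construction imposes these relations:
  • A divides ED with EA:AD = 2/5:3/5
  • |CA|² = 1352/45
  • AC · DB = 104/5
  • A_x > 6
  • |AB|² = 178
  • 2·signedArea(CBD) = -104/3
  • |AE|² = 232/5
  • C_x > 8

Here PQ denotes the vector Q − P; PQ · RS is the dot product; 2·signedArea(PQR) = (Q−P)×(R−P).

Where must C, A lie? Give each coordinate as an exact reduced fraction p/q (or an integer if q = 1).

A = (33/5, 16/5)
C = (25/3, -2)

1. A_x = 33/5  [A divides ED with EA:AD = 2/5:3/5]
2. A_y = 16/5  [A divides ED with EA:AD = 2/5:3/5]
   → A = (33/5, 16/5)
3. C_x = 25/3  [2·signedArea(CBD) = -104/3 ∩ AC · DB = 104/5]
4. C_y = -2  [2·signedArea(CBD) = -104/3 ∩ AC · DB = 104/5]
   → C = (25/3, -2)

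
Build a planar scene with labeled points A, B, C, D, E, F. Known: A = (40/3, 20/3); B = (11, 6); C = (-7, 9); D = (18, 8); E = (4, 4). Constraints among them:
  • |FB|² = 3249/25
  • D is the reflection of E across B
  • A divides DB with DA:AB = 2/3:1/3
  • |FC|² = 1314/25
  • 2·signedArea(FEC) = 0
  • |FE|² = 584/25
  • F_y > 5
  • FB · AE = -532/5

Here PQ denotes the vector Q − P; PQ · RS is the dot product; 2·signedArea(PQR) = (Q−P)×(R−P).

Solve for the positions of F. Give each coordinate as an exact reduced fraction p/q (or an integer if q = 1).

1. F_x = -2/5  [2·signedArea(FEC) = 0 ∩ FB · AE = -532/5]
2. F_y = 6  [2·signedArea(FEC) = 0 ∩ FB · AE = -532/5]
   → F = (-2/5, 6)

F = (-2/5, 6)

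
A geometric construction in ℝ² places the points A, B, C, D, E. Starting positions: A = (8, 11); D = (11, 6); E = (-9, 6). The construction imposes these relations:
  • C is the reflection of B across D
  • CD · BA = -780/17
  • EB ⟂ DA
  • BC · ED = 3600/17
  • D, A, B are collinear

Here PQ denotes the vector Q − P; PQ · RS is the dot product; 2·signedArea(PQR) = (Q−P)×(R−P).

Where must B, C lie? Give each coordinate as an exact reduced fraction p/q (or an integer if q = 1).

1. B_x = 97/17  [D, A, B are collinear ∩ EB ⟂ DA]
2. B_y = 252/17  [D, A, B are collinear ∩ EB ⟂ DA]
   → B = (97/17, 252/17)
3. C_x = 277/17  [C is the reflection of B across D]
4. C_y = -48/17  [C is the reflection of B across D]
   → C = (277/17, -48/17)

B = (97/17, 252/17)
C = (277/17, -48/17)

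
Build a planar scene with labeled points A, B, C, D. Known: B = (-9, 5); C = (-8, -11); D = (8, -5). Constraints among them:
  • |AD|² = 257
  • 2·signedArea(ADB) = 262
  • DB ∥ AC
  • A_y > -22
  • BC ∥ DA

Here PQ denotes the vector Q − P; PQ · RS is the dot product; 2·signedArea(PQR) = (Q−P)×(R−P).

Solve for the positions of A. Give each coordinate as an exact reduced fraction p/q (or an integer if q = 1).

A = (9, -21)

1. A_x = 9  [DB ∥ AC ∩ BC ∥ DA]
2. A_y = -21  [DB ∥ AC ∩ BC ∥ DA]
   → A = (9, -21)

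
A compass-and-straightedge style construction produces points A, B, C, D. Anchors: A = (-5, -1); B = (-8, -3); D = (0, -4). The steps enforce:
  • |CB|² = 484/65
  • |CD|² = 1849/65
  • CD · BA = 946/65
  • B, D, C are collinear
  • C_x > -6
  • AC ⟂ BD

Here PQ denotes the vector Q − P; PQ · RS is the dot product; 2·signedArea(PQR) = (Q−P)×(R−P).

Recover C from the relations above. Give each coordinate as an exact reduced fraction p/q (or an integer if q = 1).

C = (-344/65, -217/65)

1. C_x = -344/65  [B, D, C are collinear ∩ AC ⟂ BD]
2. C_y = -217/65  [B, D, C are collinear ∩ AC ⟂ BD]
   → C = (-344/65, -217/65)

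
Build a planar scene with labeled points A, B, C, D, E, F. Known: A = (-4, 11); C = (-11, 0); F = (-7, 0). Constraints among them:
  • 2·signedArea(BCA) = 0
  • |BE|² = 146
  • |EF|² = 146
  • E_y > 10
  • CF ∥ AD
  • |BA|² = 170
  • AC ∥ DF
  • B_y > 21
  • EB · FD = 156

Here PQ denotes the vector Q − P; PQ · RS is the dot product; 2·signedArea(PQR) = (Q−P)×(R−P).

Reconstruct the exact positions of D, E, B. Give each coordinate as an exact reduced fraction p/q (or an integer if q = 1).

B = (3, 22)
D = (0, 11)
E = (-2, 11)

1. D_x = 0  [AC ∥ DF ∩ CF ∥ AD]
2. D_y = 11  [AC ∥ DF ∩ CF ∥ AD]
   → D = (0, 11)
3. B_x = 3  [line -11·x + 7·y + -121 = 0 ∩ |BA|² = 170]
4. B_y = 22  [line -11·x + 7·y + -121 = 0 ∩ |BA|² = 170]
   → B = (3, 22)
5. E_x = -2  [line -7·x + -11·y + 107 = 0 ∩ |EF|² = 146]
6. E_y = 11  [line -7·x + -11·y + 107 = 0 ∩ |EF|² = 146]
   → E = (-2, 11)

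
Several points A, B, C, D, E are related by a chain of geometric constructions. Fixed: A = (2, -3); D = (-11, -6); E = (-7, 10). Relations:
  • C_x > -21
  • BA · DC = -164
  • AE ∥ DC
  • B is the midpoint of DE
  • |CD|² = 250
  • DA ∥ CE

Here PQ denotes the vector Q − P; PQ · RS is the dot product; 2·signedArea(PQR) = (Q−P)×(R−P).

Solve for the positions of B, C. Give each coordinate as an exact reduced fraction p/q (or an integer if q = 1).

B = (-9, 2)
C = (-20, 7)

1. B_x = -9  [B is the midpoint of DE]
2. B_y = 2  [B is the midpoint of DE]
   → B = (-9, 2)
3. C_x = -20  [DA ∥ CE ∩ AE ∥ DC]
4. C_y = 7  [DA ∥ CE ∩ AE ∥ DC]
   → C = (-20, 7)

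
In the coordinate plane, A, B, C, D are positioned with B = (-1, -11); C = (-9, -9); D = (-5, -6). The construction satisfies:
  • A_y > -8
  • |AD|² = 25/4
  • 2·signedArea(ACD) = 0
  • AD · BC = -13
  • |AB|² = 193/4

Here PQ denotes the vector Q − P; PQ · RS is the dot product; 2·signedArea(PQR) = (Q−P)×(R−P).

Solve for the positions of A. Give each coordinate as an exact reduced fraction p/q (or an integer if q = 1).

A = (-7, -15/2)

1. A_x = -7  [2·signedArea(ACD) = 0 ∩ AD · BC = -13]
2. A_y = -15/2  [2·signedArea(ACD) = 0 ∩ AD · BC = -13]
   → A = (-7, -15/2)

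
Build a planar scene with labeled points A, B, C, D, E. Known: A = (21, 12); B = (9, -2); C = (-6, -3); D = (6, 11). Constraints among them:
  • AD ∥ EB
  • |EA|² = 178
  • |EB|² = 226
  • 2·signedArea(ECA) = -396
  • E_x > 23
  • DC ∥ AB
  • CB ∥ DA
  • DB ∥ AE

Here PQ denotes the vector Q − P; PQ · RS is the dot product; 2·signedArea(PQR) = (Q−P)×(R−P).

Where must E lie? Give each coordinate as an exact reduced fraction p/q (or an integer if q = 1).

1. E_x = 24  [AD ∥ EB ∩ DB ∥ AE]
2. E_y = -1  [AD ∥ EB ∩ DB ∥ AE]
   → E = (24, -1)

E = (24, -1)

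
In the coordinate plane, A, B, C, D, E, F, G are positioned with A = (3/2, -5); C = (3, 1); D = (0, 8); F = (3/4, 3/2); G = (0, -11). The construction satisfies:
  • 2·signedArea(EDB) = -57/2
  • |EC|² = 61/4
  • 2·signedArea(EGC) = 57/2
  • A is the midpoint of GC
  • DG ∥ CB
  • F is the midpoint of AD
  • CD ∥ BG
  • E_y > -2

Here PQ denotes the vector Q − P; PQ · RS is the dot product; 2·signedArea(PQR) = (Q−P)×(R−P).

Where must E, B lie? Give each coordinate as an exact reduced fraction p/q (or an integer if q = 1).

B = (3, -18)
E = (0, -3/2)

1. B_x = 3  [CD ∥ BG ∩ DG ∥ CB]
2. B_y = -18  [CD ∥ BG ∩ DG ∥ CB]
   → B = (3, -18)
3. E_x = 0  [2·signedArea(EDB) = -57/2 ∩ 2·signedArea(EGC) = 57/2]
4. E_y = -3/2  [2·signedArea(EDB) = -57/2 ∩ 2·signedArea(EGC) = 57/2]
   → E = (0, -3/2)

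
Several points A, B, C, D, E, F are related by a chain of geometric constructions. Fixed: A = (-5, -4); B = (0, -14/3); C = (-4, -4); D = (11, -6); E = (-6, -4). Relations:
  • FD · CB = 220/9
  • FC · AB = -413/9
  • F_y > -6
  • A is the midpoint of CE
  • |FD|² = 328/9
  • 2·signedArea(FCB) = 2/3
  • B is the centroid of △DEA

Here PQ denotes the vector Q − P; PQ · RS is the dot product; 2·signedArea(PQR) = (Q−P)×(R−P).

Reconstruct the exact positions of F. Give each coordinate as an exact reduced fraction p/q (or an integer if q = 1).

F = (5, -16/3)

1. F_x = 5  [FC · AB = -413/9 ∩ FD · CB = 220/9]
2. F_y = -16/3  [FC · AB = -413/9 ∩ FD · CB = 220/9]
   → F = (5, -16/3)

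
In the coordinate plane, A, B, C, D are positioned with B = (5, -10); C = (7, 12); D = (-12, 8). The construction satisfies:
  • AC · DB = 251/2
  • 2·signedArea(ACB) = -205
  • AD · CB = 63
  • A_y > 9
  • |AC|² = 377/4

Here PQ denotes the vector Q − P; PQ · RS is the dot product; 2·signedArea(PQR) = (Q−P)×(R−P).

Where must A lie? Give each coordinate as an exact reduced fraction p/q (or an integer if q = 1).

1. A_x = -5/2  [AC · DB = 251/2 ∩ 2·signedArea(ACB) = -205]
2. A_y = 10  [AC · DB = 251/2 ∩ 2·signedArea(ACB) = -205]
   → A = (-5/2, 10)

A = (-5/2, 10)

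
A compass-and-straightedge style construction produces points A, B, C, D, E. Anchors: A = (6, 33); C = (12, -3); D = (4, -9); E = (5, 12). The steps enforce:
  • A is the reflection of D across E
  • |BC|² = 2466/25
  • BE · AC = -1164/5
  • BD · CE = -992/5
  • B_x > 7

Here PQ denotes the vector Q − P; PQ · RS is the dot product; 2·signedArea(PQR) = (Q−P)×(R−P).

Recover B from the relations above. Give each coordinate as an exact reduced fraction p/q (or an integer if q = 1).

B = (39/5, 6)

1. B_x = 39/5  [BD · CE = -992/5 ∩ BE · AC = -1164/5]
2. B_y = 6  [BD · CE = -992/5 ∩ BE · AC = -1164/5]
   → B = (39/5, 6)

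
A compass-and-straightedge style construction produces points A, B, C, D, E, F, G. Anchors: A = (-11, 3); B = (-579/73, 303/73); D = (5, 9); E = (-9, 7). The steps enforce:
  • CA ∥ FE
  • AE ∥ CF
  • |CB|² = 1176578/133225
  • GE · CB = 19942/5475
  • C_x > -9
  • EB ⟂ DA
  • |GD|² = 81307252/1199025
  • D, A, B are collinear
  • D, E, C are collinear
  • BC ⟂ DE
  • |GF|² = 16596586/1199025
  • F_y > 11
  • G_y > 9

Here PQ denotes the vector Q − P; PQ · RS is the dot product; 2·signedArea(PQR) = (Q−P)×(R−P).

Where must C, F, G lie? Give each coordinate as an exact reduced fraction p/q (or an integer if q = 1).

C = (-15242/1825, 12944/1825)
F = (-11592/1825, 20244/1825)
G = (-5903/1825, 49613/5475)

1. C_x = -15242/1825  [D, E, C are collinear ∩ BC ⟂ DE]
2. C_y = 12944/1825  [D, E, C are collinear ∩ BC ⟂ DE]
   → C = (-15242/1825, 12944/1825)
3. F_x = -11592/1825  [CA ∥ FE ∩ AE ∥ CF]
4. F_y = 20244/1825  [CA ∥ FE ∩ AE ∥ CF]
   → F = (-11592/1825, 20244/1825)
5. G_x = -5903/1825  [line -767/1825·x + 5369/1825·y + -6136/219 = 0 ∩ |GF|² = 16596586/1199025]
6. G_y = 49613/5475  [line -767/1825·x + 5369/1825·y + -6136/219 = 0 ∩ |GF|² = 16596586/1199025]
   → G = (-5903/1825, 49613/5475)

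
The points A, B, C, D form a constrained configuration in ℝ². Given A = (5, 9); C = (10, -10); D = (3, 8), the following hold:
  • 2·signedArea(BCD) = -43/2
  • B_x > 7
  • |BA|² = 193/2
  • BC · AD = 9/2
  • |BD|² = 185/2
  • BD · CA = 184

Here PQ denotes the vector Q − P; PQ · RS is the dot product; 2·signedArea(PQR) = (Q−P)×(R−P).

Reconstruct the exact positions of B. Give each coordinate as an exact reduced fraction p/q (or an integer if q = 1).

1. B_x = 15/2  [2·signedArea(BCD) = -43/2 ∩ BD · CA = 184]
2. B_y = -1/2  [2·signedArea(BCD) = -43/2 ∩ BD · CA = 184]
   → B = (15/2, -1/2)

B = (15/2, -1/2)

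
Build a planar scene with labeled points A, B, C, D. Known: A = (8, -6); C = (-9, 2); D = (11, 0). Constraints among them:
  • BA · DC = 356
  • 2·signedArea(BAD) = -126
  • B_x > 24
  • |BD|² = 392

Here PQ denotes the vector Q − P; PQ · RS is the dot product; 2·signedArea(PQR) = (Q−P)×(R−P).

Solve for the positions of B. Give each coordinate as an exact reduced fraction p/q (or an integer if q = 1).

B = (25, -14)

1. B_x = 25  [2·signedArea(BAD) = -126 ∩ BA · DC = 356]
2. B_y = -14  [2·signedArea(BAD) = -126 ∩ BA · DC = 356]
   → B = (25, -14)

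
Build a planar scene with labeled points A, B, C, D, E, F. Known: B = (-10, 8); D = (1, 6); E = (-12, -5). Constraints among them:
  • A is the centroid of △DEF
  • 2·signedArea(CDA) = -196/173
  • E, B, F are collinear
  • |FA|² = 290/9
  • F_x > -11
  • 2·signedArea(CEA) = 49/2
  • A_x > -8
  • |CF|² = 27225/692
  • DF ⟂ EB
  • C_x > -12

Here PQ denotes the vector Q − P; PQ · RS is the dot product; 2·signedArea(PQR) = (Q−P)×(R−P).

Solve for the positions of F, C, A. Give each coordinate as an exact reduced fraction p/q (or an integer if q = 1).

1. F_x = -1738/173  [E, B, F are collinear ∩ DF ⟂ EB]
2. F_y = 1332/173  [E, B, F are collinear ∩ DF ⟂ EB]
   → F = (-1738/173, 1332/173)
3. A_x = -3641/519  [A is the centroid of △DEF]
4. A_y = 1505/519  [A is the centroid of △DEF]
   → A = (-3641/519, 1505/519)
5. C_x = -11  [2·signedArea(CDA) = -196/173 ∩ 2·signedArea(CEA) = 49/2]
6. C_y = 3/2  [2·signedArea(CDA) = -196/173 ∩ 2·signedArea(CEA) = 49/2]
   → C = (-11, 3/2)

A = (-3641/519, 1505/519)
C = (-11, 3/2)
F = (-1738/173, 1332/173)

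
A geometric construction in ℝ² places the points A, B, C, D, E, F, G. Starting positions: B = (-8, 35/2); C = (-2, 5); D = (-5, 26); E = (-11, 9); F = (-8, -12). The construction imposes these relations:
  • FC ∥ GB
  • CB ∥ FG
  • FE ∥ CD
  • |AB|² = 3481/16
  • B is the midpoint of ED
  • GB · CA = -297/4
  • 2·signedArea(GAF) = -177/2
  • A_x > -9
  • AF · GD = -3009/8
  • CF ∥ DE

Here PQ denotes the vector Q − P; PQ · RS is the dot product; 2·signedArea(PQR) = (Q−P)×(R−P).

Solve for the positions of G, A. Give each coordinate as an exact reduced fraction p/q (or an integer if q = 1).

1. G_x = -14  [FC ∥ GB ∩ CB ∥ FG]
2. G_y = 1/2  [FC ∥ GB ∩ CB ∥ FG]
   → G = (-14, 1/2)
3. A_x = -8  [AF · GD = -3009/8 ∩ 2·signedArea(GAF) = -177/2]
4. A_y = 11/4  [AF · GD = -3009/8 ∩ 2·signedArea(GAF) = -177/2]
   → A = (-8, 11/4)

A = (-8, 11/4)
G = (-14, 1/2)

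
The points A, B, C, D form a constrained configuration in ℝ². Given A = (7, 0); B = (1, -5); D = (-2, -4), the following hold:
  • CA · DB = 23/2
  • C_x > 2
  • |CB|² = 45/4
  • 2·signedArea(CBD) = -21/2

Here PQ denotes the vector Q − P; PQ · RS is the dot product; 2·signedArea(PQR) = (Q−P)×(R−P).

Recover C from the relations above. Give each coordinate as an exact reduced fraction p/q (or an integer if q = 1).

C = (5/2, -2)

1. C_x = 5/2  [2·signedArea(CBD) = -21/2 ∩ CA · DB = 23/2]
2. C_y = -2  [2·signedArea(CBD) = -21/2 ∩ CA · DB = 23/2]
   → C = (5/2, -2)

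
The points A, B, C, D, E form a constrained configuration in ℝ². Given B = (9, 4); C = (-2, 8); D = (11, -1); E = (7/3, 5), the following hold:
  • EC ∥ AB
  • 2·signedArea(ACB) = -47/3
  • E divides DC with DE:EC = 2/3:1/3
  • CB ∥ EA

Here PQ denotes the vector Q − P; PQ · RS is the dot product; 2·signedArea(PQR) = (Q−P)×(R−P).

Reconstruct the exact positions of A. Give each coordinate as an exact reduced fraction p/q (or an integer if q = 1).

1. A_x = 40/3  [EC ∥ AB ∩ CB ∥ EA]
2. A_y = 1  [EC ∥ AB ∩ CB ∥ EA]
   → A = (40/3, 1)

A = (40/3, 1)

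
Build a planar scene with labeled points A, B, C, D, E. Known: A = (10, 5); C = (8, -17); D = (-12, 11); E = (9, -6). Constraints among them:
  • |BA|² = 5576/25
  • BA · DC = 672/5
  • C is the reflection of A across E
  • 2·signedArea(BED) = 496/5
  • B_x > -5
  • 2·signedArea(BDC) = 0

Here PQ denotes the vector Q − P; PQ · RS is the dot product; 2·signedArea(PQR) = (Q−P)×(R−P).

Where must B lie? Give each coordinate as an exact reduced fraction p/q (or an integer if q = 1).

1. B_x = -4  [2·signedArea(BDC) = 0 ∩ BA · DC = 672/5]
2. B_y = -1/5  [2·signedArea(BDC) = 0 ∩ BA · DC = 672/5]
   → B = (-4, -1/5)

B = (-4, -1/5)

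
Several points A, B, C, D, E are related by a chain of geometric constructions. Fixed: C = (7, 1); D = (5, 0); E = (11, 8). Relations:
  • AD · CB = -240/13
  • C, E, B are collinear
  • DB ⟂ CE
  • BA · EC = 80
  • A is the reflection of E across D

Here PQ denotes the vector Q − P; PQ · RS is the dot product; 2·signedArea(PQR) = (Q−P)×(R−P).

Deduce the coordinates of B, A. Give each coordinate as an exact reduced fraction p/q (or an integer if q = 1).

A = (-1, -8)
B = (79/13, -8/13)

1. B_x = 79/13  [C, E, B are collinear ∩ DB ⟂ CE]
2. B_y = -8/13  [C, E, B are collinear ∩ DB ⟂ CE]
   → B = (79/13, -8/13)
3. A_x = -1  [A is the reflection of E across D]
4. A_y = -8  [A is the reflection of E across D]
   → A = (-1, -8)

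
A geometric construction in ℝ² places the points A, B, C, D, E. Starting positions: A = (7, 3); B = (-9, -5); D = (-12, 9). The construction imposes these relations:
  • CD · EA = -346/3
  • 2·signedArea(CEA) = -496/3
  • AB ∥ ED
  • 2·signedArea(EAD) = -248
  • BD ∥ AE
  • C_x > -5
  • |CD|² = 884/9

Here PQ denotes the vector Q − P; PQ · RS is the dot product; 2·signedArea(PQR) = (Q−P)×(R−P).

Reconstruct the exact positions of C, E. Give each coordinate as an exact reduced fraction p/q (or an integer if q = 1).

1. E_x = 4  [AB ∥ ED ∩ BD ∥ AE]
2. E_y = 17  [AB ∥ ED ∩ BD ∥ AE]
   → E = (4, 17)
3. C_x = -14/3  [CD · EA = -346/3 ∩ 2·signedArea(CEA) = -496/3]
4. C_y = 7/3  [CD · EA = -346/3 ∩ 2·signedArea(CEA) = -496/3]
   → C = (-14/3, 7/3)

C = (-14/3, 7/3)
E = (4, 17)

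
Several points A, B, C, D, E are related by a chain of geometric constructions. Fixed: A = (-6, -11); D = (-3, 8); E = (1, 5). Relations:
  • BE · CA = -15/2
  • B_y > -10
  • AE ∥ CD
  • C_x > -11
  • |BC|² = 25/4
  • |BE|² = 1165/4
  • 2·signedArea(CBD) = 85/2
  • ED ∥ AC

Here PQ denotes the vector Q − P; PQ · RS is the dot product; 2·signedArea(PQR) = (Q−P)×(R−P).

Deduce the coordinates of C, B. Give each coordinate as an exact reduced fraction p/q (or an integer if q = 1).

1. C_x = -10  [AE ∥ CD ∩ ED ∥ AC]
2. C_y = -8  [AE ∥ CD ∩ ED ∥ AC]
   → C = (-10, -8)
3. B_x = -8  [BE · CA = -15/2 ∩ 2·signedArea(CBD) = 85/2]
4. B_y = -19/2  [BE · CA = -15/2 ∩ 2·signedArea(CBD) = 85/2]
   → B = (-8, -19/2)

B = (-8, -19/2)
C = (-10, -8)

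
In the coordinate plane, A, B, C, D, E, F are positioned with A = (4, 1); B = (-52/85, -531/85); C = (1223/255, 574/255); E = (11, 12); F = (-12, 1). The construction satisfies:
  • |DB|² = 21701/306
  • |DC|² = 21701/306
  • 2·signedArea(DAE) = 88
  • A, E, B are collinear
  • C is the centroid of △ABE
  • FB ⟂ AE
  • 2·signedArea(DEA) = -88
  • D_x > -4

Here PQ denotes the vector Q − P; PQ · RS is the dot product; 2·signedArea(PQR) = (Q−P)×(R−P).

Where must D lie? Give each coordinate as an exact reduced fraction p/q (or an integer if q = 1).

1. D_x = -1837/510  [line -11·x + 7·y + -51 = 0 ∩ |DB|² = 21701/306]
2. D_y = 829/510  [line -11·x + 7·y + -51 = 0 ∩ |DB|² = 21701/306]
   → D = (-1837/510, 829/510)

D = (-1837/510, 829/510)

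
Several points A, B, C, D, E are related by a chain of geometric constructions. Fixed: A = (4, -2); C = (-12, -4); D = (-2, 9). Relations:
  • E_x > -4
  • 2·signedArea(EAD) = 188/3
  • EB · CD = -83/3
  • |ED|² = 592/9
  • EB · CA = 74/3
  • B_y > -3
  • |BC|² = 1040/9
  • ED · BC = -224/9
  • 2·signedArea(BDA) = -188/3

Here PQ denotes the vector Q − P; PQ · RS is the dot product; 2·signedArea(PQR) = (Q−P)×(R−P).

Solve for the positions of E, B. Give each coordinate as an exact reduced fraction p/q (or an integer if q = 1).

1. E_x = -10/3  [line -11·x + -6·y + -92/3 = 0 ∩ |ED|² = 592/9]
2. E_y = 1  [line -11·x + -6·y + -92/3 = 0 ∩ |ED|² = 592/9]
   → E = (-10/3, 1)
3. B_x = -4/3  [EB · CA = 74/3 ∩ 2·signedArea(BDA) = -188/3]
4. B_y = -8/3  [EB · CA = 74/3 ∩ 2·signedArea(BDA) = -188/3]
   → B = (-4/3, -8/3)

B = (-4/3, -8/3)
E = (-10/3, 1)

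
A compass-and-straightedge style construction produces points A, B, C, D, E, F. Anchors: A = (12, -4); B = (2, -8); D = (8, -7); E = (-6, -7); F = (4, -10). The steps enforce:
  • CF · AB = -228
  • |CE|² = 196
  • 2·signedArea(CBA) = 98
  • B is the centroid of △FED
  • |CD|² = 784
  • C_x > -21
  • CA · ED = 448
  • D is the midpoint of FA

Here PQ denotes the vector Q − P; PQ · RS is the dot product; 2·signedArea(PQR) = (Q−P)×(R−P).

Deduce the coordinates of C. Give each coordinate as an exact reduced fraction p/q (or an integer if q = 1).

1. C_x = -20  [CF · AB = -228 ∩ CA · ED = 448]
2. C_y = -7  [CF · AB = -228 ∩ CA · ED = 448]
   → C = (-20, -7)

C = (-20, -7)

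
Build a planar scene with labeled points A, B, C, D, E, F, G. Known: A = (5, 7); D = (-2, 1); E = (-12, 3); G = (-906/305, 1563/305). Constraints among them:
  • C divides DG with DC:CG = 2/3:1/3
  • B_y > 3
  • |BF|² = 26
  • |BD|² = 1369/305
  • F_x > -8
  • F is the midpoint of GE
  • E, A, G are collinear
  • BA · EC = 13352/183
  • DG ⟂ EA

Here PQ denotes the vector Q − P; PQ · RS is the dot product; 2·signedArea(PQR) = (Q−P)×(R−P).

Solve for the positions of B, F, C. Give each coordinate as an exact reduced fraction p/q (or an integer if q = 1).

1. F_x = -2283/305  [F is the midpoint of GE]
2. F_y = 1239/305  [F is the midpoint of GE]
   → F = (-2283/305, 1239/305)
3. C_x = -2422/915  [C divides DG with DC:CG = 2/3:1/3]
4. C_y = 3431/915  [C divides DG with DC:CG = 2/3:1/3]
   → C = (-2422/915, 3431/915)
5. B_x = -758/305  [line -8558/915·x + -686/915·y + -19168/915 = 0 ∩ |BD|² = 1369/305]
6. B_y = 934/305  [line -8558/915·x + -686/915·y + -19168/915 = 0 ∩ |BD|² = 1369/305]
   → B = (-758/305, 934/305)

B = (-758/305, 934/305)
C = (-2422/915, 3431/915)
F = (-2283/305, 1239/305)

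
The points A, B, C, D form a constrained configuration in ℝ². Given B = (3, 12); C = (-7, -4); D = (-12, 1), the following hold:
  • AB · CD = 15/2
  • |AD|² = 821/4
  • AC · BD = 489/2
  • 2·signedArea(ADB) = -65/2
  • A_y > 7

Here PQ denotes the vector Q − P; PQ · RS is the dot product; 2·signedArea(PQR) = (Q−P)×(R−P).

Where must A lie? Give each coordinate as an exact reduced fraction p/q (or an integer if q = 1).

A = (1/2, 8)

1. A_x = 1/2  [AC · BD = 489/2 ∩ AB · CD = 15/2]
2. A_y = 8  [AC · BD = 489/2 ∩ AB · CD = 15/2]
   → A = (1/2, 8)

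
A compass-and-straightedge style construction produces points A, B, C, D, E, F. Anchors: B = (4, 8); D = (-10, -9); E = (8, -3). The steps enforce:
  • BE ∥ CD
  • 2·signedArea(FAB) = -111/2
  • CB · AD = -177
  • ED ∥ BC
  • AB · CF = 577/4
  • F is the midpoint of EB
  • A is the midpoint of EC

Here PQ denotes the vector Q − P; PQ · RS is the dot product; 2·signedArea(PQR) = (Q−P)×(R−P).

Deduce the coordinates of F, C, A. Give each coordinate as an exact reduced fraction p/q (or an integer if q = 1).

A = (-3, -1/2)
C = (-14, 2)
F = (6, 5/2)

1. F_x = 6  [F is the midpoint of EB]
2. F_y = 5/2  [F is the midpoint of EB]
   → F = (6, 5/2)
3. C_x = -14  [BE ∥ CD ∩ ED ∥ BC]
4. C_y = 2  [BE ∥ CD ∩ ED ∥ BC]
   → C = (-14, 2)
5. A_x = -3  [A is the midpoint of EC]
6. A_y = -1/2  [A is the midpoint of EC]
   → A = (-3, -1/2)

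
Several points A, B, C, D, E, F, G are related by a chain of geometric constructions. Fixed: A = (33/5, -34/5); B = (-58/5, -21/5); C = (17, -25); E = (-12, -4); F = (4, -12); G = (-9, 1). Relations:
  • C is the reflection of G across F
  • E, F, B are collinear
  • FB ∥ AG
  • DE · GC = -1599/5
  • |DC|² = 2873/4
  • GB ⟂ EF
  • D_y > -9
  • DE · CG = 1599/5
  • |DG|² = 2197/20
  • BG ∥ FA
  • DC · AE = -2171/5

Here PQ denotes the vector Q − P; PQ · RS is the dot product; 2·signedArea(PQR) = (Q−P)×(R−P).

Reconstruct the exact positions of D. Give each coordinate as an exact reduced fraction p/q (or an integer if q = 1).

D = (-19/5, -81/10)

1. D_x = -19/5  [DE · GC = -1599/5 ∩ DC · AE = -2171/5]
2. D_y = -81/10  [DE · GC = -1599/5 ∩ DC · AE = -2171/5]
   → D = (-19/5, -81/10)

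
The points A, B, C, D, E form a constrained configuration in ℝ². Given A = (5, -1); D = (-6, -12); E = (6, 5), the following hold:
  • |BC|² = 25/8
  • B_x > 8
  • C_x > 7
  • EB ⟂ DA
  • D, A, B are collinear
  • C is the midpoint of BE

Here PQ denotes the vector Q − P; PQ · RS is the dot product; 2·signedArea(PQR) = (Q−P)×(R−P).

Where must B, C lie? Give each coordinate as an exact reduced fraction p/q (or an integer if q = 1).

B = (17/2, 5/2)
C = (29/4, 15/4)

1. B_x = 17/2  [D, A, B are collinear ∩ EB ⟂ DA]
2. B_y = 5/2  [D, A, B are collinear ∩ EB ⟂ DA]
   → B = (17/2, 5/2)
3. C_x = 29/4  [C is the midpoint of BE]
4. C_y = 15/4  [C is the midpoint of BE]
   → C = (29/4, 15/4)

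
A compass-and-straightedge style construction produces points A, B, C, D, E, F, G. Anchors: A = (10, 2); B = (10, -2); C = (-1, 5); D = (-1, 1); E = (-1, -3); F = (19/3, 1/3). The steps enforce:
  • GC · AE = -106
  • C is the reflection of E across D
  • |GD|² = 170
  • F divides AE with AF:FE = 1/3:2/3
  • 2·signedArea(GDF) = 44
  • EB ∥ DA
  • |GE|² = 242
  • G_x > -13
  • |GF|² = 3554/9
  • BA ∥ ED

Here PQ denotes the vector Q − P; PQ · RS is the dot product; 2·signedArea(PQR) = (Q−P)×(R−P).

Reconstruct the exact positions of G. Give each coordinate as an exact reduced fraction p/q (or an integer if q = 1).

G = (-12, 8)

1. G_x = -12  [GC · AE = -106 ∩ 2·signedArea(GDF) = 44]
2. G_y = 8  [GC · AE = -106 ∩ 2·signedArea(GDF) = 44]
   → G = (-12, 8)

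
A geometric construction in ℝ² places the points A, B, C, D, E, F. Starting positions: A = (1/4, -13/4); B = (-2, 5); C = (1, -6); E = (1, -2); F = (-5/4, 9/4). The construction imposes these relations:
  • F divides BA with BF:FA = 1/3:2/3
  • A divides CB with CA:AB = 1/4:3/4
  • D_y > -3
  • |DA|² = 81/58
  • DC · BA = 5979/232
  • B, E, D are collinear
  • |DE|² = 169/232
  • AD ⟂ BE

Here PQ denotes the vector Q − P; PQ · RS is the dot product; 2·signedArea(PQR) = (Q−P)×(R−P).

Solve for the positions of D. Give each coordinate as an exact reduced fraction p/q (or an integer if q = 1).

1. D_x = 155/116  [B, E, D are collinear ∩ AD ⟂ BE]
2. D_y = -323/116  [B, E, D are collinear ∩ AD ⟂ BE]
   → D = (155/116, -323/116)

D = (155/116, -323/116)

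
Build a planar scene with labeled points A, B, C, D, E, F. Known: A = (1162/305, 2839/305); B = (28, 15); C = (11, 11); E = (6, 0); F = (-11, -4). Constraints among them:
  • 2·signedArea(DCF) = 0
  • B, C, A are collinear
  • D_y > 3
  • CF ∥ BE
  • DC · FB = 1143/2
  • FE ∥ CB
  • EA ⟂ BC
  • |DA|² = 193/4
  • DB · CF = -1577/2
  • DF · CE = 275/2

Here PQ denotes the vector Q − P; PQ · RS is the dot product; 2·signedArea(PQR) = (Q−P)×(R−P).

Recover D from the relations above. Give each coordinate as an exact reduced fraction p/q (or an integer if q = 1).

1. D_x = 0  [2·signedArea(DCF) = 0 ∩ DC · FB = 1143/2]
2. D_y = 7/2  [2·signedArea(DCF) = 0 ∩ DC · FB = 1143/2]
   → D = (0, 7/2)

D = (0, 7/2)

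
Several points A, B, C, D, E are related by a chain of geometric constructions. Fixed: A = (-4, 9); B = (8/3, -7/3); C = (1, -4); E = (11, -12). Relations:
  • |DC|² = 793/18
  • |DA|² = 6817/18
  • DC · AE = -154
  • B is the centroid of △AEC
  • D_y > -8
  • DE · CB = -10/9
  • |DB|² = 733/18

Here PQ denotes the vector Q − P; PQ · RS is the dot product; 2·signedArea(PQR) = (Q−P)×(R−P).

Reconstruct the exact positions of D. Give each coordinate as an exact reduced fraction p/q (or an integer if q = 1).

1. D_x = 41/6  [DE · CB = -10/9 ∩ DC · AE = -154]
2. D_y = -43/6  [DE · CB = -10/9 ∩ DC · AE = -154]
   → D = (41/6, -43/6)

D = (41/6, -43/6)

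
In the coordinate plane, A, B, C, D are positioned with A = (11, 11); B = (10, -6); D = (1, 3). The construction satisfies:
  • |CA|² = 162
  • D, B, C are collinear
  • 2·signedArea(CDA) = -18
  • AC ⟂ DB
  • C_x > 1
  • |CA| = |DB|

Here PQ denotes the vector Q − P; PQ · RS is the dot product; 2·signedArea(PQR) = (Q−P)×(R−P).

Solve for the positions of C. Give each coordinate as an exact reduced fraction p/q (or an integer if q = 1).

1. C_x = 2  [D, B, C are collinear ∩ AC ⟂ DB]
2. C_y = 2  [D, B, C are collinear ∩ AC ⟂ DB]
   → C = (2, 2)

C = (2, 2)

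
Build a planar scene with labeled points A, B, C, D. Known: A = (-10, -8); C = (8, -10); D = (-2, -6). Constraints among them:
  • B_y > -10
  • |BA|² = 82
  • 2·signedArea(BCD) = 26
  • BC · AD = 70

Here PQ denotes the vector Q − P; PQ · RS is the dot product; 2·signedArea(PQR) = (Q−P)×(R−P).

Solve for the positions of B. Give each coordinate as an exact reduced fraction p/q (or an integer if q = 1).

B = (-1, -9)

1. B_x = -1  [2·signedArea(BCD) = 26 ∩ BC · AD = 70]
2. B_y = -9  [2·signedArea(BCD) = 26 ∩ BC · AD = 70]
   → B = (-1, -9)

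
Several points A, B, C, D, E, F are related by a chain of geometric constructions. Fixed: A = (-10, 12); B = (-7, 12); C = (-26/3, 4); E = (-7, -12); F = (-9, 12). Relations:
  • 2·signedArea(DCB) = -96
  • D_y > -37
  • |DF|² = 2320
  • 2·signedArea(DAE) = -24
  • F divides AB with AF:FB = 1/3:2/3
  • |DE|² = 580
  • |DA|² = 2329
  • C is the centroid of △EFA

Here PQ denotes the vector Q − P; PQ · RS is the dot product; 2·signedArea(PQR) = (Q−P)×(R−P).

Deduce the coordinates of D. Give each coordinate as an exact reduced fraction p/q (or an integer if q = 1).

1. D_x = -5  [2·signedArea(DAE) = -24 ∩ 2·signedArea(DCB) = -96]
2. D_y = -36  [2·signedArea(DAE) = -24 ∩ 2·signedArea(DCB) = -96]
   → D = (-5, -36)

D = (-5, -36)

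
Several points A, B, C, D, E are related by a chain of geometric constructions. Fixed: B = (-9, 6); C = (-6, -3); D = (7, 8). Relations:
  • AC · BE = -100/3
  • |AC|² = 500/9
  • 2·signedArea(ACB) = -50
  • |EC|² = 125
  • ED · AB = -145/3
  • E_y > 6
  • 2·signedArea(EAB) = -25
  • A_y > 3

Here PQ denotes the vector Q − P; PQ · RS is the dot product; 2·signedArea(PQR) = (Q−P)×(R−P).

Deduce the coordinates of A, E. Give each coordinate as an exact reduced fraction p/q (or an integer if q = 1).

1. A_x = -8/3  [line -9·x + -3·y + -13 = 0 ∩ |AC|² = 500/9]
2. A_y = 11/3  [line -9·x + -3·y + -13 = 0 ∩ |AC|² = 500/9]
   → A = (-8/3, 11/3)
3. E_x = -1  [AC · BE = -100/3 ∩ ED · AB = -145/3]
4. E_y = 7  [AC · BE = -100/3 ∩ ED · AB = -145/3]
   → E = (-1, 7)

A = (-8/3, 11/3)
E = (-1, 7)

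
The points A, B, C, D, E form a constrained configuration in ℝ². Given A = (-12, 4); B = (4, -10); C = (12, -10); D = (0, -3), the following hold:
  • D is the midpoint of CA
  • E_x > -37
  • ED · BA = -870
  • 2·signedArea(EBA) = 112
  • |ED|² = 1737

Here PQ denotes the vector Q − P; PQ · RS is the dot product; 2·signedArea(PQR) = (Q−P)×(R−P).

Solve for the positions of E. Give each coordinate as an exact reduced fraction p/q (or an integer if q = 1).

E = (-36, 18)

1. E_x = -36  [ED · BA = -870 ∩ 2·signedArea(EBA) = 112]
2. E_y = 18  [ED · BA = -870 ∩ 2·signedArea(EBA) = 112]
   → E = (-36, 18)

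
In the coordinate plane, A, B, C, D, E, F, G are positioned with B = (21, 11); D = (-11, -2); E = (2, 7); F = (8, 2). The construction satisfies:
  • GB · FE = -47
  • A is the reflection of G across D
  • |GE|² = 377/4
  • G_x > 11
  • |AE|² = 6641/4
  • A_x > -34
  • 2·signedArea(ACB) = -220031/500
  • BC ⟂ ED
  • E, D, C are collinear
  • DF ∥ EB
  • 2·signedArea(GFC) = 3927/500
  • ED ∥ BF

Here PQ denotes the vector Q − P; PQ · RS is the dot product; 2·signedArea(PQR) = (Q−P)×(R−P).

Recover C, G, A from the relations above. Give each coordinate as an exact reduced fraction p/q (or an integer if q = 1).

A = (-67/2, -13)
C = (4179/250, 4297/250)
G = (23/2, 9)

1. C_x = 4179/250  [E, D, C are collinear ∩ BC ⟂ ED]
2. C_y = 4297/250  [E, D, C are collinear ∩ BC ⟂ ED]
   → C = (4179/250, 4297/250)
3. G_x = 23/2  [2·signedArea(GFC) = 3927/500 ∩ GB · FE = -47]
4. G_y = 9  [2·signedArea(GFC) = 3927/500 ∩ GB · FE = -47]
   → G = (23/2, 9)
5. A_x = -67/2  [A is the reflection of G across D]
6. A_y = -13  [A is the reflection of G across D]
   → A = (-67/2, -13)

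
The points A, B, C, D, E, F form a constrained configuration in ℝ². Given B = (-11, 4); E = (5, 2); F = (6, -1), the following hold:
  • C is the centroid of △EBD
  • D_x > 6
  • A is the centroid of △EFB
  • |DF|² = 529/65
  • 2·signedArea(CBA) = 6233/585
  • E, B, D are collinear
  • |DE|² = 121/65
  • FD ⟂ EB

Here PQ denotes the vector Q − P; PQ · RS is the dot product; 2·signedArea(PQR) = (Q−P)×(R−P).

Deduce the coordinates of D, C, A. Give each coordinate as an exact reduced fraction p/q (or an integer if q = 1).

A = (0, 5/3)
C = (23/195, 509/195)
D = (413/65, 119/65)

1. D_x = 413/65  [E, B, D are collinear ∩ FD ⟂ EB]
2. D_y = 119/65  [E, B, D are collinear ∩ FD ⟂ EB]
   → D = (413/65, 119/65)
3. C_x = 23/195  [C is the centroid of △EBD]
4. C_y = 509/195  [C is the centroid of △EBD]
   → C = (23/195, 509/195)
5. A_x = 0  [A is the centroid of △EFB]
6. A_y = 5/3  [A is the centroid of △EFB]
   → A = (0, 5/3)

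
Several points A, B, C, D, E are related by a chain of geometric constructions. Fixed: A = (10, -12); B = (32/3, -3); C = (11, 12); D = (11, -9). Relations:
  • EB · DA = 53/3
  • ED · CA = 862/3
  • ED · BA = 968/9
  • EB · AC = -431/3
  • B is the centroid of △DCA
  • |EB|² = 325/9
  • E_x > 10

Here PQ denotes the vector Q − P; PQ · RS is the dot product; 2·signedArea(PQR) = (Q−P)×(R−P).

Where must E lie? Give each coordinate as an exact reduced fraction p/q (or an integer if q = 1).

E = (31/3, 3)

1. E_x = 31/3  [EB · DA = 53/3 ∩ EB · AC = -431/3]
2. E_y = 3  [EB · DA = 53/3 ∩ EB · AC = -431/3]
   → E = (31/3, 3)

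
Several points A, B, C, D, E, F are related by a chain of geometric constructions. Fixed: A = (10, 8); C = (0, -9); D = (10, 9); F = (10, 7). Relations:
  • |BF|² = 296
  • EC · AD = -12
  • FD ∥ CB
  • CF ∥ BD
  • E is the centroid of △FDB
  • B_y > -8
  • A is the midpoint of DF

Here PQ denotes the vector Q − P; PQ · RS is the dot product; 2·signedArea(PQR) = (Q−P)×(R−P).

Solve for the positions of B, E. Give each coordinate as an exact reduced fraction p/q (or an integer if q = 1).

1. B_x = 0  [CF ∥ BD ∩ FD ∥ CB]
2. B_y = -7  [CF ∥ BD ∩ FD ∥ CB]
   → B = (0, -7)
3. E_x = 20/3  [E is the centroid of △FDB]
4. E_y = 3  [E is the centroid of △FDB]
   → E = (20/3, 3)

B = (0, -7)
E = (20/3, 3)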